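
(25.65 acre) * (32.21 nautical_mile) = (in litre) 6.192e+12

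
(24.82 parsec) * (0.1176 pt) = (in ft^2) 3.42e+14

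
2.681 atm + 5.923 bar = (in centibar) 864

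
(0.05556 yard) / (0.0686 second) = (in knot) 1.44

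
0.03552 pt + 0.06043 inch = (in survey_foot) 0.005077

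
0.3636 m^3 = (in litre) 363.6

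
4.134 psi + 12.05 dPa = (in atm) 0.2813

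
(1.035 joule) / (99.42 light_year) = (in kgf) 1.122e-19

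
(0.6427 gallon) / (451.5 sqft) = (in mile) 3.604e-08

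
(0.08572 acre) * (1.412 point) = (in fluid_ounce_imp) 6082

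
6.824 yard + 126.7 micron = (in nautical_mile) 0.003369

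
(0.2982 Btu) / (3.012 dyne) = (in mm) 1.045e+10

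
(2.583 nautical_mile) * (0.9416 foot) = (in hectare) 0.1373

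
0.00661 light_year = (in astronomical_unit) 418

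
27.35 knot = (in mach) 0.04132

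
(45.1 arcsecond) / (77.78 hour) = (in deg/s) 4.474e-08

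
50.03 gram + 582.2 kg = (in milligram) 5.823e+08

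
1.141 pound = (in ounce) 18.26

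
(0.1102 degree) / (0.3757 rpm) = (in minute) 0.0008148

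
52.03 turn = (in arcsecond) 6.743e+07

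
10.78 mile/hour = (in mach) 0.01415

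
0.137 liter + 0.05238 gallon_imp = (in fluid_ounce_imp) 13.2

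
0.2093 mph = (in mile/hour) 0.2093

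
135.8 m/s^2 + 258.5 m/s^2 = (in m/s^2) 394.3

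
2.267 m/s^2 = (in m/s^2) 2.267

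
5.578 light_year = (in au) 3.528e+05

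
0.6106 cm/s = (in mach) 1.793e-05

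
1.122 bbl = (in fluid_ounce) 6032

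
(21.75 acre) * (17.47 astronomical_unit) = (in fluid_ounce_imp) 8.096e+21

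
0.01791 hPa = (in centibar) 0.001791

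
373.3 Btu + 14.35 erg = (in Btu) 373.3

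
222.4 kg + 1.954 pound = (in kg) 223.3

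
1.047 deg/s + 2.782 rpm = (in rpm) 2.957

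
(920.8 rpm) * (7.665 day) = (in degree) 3.659e+09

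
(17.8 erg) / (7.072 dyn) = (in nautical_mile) 1.359e-05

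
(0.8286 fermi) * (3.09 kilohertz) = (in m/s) 2.56e-12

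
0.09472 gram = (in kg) 9.472e-05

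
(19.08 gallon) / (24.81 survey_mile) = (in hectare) 1.809e-10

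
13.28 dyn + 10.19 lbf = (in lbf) 10.19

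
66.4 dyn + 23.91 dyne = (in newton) 0.0009031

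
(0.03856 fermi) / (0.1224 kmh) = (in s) 1.134e-15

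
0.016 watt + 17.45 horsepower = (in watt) 1.301e+04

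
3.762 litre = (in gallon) 0.9938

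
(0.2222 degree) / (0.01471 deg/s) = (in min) 0.2518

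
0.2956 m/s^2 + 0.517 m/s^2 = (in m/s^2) 0.8126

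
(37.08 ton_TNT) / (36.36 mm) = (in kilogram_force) 4.351e+11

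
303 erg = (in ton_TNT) 7.242e-15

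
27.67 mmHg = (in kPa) 3.689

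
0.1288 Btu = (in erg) 1.359e+09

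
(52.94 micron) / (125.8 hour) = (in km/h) 4.208e-10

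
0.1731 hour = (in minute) 10.39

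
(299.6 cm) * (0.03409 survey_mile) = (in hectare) 0.01644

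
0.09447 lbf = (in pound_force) 0.09447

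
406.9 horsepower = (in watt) 3.034e+05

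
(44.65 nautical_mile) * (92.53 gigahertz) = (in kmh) 2.755e+16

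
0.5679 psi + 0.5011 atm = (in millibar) 546.9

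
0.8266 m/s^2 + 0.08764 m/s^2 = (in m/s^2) 0.9142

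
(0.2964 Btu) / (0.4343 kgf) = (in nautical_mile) 0.03965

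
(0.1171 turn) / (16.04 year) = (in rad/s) 1.455e-09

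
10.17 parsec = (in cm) 3.138e+19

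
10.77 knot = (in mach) 0.01627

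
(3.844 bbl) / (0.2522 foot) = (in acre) 0.001965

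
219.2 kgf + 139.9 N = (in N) 2290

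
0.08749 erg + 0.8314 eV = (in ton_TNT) 2.091e-18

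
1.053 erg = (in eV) 6.572e+11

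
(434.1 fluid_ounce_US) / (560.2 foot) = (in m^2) 7.519e-05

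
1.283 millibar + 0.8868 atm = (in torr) 674.9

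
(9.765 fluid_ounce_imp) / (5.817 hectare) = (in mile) 2.964e-12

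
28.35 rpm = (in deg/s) 170.1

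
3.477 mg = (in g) 0.003477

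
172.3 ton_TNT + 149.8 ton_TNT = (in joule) 1.348e+12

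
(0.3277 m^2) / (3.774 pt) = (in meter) 246.1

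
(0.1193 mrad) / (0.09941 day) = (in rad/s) 1.389e-08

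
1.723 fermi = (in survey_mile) 1.071e-18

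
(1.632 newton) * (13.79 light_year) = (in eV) 1.329e+36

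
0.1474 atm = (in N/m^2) 1.494e+04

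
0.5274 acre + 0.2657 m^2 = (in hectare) 0.2135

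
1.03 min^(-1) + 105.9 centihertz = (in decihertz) 10.76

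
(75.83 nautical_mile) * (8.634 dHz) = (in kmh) 4.365e+05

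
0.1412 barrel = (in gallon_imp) 4.938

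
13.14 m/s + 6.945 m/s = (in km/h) 72.31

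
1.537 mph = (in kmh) 2.474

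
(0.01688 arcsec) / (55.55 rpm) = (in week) 2.326e-14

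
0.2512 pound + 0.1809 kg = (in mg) 2.948e+05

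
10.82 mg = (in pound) 2.385e-05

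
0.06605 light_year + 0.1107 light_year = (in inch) 6.583e+16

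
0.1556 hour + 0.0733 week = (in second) 4.489e+04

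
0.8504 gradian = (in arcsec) 2755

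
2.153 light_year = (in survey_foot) 6.683e+16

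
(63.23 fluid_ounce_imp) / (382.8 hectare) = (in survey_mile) 2.916e-13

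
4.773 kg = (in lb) 10.52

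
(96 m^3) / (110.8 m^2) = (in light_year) 9.158e-17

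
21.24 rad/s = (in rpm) 202.8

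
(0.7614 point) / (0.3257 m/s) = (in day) 9.545e-09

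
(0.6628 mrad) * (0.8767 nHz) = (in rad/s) 5.811e-13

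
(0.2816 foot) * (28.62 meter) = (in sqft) 26.44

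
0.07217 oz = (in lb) 0.004511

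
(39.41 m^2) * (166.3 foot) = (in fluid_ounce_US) 6.755e+07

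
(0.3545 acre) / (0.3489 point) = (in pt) 3.304e+10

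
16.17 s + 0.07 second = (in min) 0.2707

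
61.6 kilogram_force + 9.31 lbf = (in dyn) 6.455e+07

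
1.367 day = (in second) 1.181e+05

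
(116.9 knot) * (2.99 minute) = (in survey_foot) 3.54e+04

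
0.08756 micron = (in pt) 0.0002482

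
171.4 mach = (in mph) 1.306e+05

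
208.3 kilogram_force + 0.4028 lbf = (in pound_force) 459.6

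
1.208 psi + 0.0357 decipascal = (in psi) 1.208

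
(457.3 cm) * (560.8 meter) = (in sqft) 2.76e+04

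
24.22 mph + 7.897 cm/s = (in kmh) 39.26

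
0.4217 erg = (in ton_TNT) 1.008e-17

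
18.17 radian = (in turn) 2.892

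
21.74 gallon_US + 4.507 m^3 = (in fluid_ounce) 1.552e+05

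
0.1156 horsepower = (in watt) 86.2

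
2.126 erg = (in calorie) 5.081e-08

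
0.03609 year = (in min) 1.897e+04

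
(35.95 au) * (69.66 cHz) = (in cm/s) 3.746e+14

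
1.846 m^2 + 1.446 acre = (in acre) 1.446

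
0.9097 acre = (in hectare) 0.3681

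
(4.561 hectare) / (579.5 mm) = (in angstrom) 7.871e+14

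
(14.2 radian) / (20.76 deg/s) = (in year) 1.243e-06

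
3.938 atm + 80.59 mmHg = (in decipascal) 4.098e+06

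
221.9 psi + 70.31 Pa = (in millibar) 1.53e+04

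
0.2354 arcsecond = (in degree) 6.539e-05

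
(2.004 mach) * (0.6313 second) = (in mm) 4.308e+05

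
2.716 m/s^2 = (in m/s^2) 2.716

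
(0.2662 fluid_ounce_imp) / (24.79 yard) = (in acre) 8.245e-11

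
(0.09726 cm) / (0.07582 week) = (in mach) 6.229e-11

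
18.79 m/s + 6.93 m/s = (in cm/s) 2572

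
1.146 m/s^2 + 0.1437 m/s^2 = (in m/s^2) 1.29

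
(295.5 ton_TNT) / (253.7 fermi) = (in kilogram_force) 4.969e+23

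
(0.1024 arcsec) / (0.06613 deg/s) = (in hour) 1.195e-07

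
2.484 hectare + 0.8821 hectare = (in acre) 8.318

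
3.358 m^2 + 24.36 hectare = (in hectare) 24.36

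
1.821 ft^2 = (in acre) 4.18e-05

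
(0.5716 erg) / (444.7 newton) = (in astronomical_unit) 8.592e-22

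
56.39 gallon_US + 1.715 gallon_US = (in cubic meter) 0.22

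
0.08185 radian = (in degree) 4.69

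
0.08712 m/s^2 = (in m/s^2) 0.08712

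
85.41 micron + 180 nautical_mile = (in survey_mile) 207.1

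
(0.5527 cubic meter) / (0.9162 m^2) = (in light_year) 6.376e-17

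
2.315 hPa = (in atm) 0.002285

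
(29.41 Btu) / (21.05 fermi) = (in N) 1.474e+18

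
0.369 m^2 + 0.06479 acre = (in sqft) 2826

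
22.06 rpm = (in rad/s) 2.31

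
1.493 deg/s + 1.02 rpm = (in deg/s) 7.613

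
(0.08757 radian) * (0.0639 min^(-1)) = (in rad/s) 9.326e-05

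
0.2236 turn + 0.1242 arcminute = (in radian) 1.405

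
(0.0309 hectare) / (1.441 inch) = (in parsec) 2.736e-13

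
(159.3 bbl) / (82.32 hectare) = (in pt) 0.08721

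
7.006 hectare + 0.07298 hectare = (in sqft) 7.62e+05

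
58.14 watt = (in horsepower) 0.07797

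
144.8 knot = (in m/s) 74.49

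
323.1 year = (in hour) 2.83e+06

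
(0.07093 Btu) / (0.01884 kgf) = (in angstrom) 4.05e+12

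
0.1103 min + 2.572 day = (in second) 2.222e+05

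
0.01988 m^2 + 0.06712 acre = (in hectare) 0.02716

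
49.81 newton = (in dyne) 4.981e+06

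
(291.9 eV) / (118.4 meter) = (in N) 3.95e-19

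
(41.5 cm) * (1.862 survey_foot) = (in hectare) 2.355e-05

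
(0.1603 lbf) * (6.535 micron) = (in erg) 46.6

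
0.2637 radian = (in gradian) 16.79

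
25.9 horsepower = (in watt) 1.931e+04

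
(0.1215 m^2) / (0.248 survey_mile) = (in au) 2.035e-15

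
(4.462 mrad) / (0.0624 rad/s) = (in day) 8.276e-07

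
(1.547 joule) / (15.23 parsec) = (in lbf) 7.4e-19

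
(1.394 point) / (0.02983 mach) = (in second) 4.842e-05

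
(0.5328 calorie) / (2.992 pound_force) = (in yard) 0.1832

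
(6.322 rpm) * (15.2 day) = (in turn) 1.384e+05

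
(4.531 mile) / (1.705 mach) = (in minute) 0.2093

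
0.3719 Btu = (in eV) 2.449e+21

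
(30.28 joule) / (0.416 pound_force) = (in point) 4.638e+04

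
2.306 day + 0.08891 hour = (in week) 0.33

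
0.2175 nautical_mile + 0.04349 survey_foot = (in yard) 440.5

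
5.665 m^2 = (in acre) 0.0014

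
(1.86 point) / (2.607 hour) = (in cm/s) 6.992e-06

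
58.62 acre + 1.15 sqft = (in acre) 58.62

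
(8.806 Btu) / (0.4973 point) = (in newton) 5.296e+07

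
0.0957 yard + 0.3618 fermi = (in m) 0.08751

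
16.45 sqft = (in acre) 0.0003776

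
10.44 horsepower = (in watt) 7785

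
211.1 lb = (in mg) 9.575e+07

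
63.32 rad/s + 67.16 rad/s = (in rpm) 1246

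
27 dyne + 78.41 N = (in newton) 78.41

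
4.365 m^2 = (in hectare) 0.0004365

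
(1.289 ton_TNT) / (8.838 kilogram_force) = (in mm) 6.223e+10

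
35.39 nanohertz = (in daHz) 3.539e-09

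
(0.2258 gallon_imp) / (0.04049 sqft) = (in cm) 27.29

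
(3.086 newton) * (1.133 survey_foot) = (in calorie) 0.2547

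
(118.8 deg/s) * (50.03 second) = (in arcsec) 2.14e+07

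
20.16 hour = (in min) 1210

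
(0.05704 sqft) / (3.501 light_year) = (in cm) 1.6e-17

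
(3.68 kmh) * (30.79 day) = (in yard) 2.974e+06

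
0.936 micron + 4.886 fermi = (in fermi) 9.36e+08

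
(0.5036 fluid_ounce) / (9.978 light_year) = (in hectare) 1.578e-26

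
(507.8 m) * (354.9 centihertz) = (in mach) 5.293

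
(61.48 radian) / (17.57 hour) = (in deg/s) 0.05569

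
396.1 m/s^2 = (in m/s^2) 396.1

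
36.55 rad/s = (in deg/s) 2094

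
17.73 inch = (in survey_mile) 0.0002798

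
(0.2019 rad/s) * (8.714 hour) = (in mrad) 6.334e+06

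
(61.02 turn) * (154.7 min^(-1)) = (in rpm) 9440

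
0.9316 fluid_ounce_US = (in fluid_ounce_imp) 0.9696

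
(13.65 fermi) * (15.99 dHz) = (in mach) 6.41e-17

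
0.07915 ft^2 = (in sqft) 0.07915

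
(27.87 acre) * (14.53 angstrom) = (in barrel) 0.001031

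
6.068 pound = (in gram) 2752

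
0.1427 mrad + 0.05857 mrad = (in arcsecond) 41.51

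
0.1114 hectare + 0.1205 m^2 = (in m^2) 1114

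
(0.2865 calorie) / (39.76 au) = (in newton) 2.015e-13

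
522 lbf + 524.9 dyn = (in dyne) 2.322e+08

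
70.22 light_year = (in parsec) 21.53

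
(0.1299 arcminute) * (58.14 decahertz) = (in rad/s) 0.02197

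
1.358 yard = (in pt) 3520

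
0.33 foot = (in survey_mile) 6.25e-05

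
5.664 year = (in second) 1.786e+08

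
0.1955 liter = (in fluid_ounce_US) 6.611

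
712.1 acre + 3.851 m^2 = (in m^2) 2.882e+06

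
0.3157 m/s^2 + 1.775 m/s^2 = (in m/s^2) 2.091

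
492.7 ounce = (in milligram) 1.397e+07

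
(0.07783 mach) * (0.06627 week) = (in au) 7.1e-06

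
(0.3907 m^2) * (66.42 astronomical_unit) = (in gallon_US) 1.026e+15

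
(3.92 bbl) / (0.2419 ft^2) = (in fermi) 2.773e+16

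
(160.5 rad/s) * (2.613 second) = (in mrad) 4.194e+05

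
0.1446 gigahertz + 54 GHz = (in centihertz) 5.414e+12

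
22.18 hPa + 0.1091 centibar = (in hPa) 23.27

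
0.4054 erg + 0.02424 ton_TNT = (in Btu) 9.613e+04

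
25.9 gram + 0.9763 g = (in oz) 0.948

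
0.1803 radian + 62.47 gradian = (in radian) 1.162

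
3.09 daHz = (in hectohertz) 0.309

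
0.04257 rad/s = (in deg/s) 2.439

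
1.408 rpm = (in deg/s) 8.448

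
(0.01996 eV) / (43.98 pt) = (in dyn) 2.061e-14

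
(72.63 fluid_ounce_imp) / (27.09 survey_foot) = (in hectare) 2.499e-08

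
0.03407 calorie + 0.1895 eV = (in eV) 8.897e+17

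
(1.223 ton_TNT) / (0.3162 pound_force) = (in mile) 2.261e+06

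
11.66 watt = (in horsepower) 0.01564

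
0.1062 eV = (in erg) 1.702e-13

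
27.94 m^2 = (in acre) 0.006904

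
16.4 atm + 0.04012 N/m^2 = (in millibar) 1.662e+04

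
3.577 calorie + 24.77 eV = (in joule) 14.97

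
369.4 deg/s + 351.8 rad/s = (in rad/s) 358.2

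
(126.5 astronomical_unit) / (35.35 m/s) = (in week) 8.851e+05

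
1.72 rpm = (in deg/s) 10.32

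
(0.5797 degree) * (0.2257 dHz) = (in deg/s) 0.01308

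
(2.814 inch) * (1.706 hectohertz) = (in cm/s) 1219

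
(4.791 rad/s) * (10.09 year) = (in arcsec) 3.144e+14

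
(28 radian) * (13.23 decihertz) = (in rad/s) 37.04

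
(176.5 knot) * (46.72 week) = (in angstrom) 2.566e+19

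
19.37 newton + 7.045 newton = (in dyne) 2.641e+06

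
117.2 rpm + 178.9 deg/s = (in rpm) 147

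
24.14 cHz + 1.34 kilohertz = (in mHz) 1.34e+06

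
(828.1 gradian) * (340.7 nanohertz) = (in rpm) 4.232e-05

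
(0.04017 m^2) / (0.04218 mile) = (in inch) 0.0233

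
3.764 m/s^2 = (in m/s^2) 3.764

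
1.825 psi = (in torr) 94.38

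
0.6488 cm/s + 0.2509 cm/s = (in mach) 2.642e-05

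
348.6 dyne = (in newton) 0.003486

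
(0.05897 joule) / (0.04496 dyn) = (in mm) 1.312e+08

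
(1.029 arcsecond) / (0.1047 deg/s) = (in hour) 7.583e-07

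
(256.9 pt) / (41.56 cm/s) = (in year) 6.915e-09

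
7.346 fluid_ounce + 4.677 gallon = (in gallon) 4.734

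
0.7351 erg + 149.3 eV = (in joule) 7.351e-08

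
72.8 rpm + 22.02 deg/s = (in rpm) 76.47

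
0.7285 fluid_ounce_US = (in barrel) 0.0001355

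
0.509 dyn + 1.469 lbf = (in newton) 6.534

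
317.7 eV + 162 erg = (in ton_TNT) 3.872e-15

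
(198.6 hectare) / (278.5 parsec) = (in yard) 2.527e-13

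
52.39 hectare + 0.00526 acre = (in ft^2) 5.639e+06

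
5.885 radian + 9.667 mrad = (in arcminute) 2.026e+04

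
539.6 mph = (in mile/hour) 539.6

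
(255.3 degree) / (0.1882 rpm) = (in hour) 0.0628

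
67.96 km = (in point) 1.926e+08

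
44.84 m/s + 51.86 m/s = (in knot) 188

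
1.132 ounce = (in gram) 32.09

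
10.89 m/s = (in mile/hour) 24.36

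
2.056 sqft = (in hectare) 1.91e-05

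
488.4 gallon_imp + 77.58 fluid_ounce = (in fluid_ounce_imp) 7.822e+04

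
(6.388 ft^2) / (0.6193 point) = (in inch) 1.069e+05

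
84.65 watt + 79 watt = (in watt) 163.7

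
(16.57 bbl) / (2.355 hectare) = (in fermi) 1.119e+11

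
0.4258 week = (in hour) 71.53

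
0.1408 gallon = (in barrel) 0.003352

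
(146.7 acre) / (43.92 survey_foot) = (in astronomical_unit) 2.964e-07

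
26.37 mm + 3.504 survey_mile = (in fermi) 5.639e+18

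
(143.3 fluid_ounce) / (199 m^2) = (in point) 0.06037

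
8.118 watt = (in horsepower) 0.01089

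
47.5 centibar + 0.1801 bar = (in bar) 0.6551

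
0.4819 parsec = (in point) 4.215e+19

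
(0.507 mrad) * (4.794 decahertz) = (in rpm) 0.2321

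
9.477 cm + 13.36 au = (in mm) 1.999e+15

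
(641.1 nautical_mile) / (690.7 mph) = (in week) 0.006358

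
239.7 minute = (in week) 0.02378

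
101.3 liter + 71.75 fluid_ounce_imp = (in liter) 103.3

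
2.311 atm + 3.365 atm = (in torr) 4314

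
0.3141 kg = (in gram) 314.1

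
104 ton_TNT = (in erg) 4.351e+18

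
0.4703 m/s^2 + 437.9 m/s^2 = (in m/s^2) 438.4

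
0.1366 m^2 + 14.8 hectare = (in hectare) 14.8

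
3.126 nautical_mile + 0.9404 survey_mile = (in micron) 7.303e+09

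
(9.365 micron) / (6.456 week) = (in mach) 7.044e-15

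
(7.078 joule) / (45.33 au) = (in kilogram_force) 1.064e-13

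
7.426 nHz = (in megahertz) 7.426e-15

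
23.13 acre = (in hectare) 9.36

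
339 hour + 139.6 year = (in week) 7281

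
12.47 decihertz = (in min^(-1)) 74.82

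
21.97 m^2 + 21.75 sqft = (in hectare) 0.002399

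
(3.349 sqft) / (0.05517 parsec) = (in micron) 1.828e-10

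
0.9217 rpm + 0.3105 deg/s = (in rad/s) 0.1019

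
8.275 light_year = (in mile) 4.865e+13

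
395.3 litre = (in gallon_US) 104.4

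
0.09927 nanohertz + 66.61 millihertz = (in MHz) 6.661e-08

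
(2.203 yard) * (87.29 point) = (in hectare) 6.203e-06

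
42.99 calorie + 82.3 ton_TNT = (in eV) 2.149e+30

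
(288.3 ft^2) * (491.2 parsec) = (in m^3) 4.06e+20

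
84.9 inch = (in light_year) 2.279e-16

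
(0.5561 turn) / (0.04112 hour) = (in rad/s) 0.0236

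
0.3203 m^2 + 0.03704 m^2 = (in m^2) 0.3573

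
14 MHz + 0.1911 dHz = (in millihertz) 1.4e+10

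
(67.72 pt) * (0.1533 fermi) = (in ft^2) 3.942e-17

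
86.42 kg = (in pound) 190.5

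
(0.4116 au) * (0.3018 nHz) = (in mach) 0.05458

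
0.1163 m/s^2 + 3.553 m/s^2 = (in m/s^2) 3.669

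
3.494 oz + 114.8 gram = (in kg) 0.2139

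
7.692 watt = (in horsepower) 0.01032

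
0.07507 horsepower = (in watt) 55.98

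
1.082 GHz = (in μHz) 1.082e+15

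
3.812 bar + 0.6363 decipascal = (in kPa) 381.2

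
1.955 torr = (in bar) 0.002606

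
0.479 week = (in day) 3.353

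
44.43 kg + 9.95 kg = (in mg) 5.438e+07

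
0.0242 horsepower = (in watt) 18.05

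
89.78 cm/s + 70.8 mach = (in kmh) 8.679e+04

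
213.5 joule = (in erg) 2.135e+09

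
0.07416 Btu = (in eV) 4.884e+20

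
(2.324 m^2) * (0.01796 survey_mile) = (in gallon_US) 1.775e+04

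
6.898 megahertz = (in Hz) 6.898e+06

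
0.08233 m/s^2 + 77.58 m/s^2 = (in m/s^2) 77.66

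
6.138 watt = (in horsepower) 0.008231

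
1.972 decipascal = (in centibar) 0.0001972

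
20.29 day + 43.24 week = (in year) 0.8848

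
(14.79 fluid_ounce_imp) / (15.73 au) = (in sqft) 1.922e-15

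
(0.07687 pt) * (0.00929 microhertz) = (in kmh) 9.069e-13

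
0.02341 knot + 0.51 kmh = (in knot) 0.2988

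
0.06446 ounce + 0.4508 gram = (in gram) 2.278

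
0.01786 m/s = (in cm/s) 1.786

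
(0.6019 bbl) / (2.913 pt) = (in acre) 0.02301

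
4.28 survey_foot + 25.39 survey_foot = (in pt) 2.563e+04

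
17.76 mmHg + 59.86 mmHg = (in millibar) 103.5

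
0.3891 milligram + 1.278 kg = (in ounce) 45.08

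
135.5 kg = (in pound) 298.7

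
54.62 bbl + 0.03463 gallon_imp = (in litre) 8684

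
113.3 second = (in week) 0.0001873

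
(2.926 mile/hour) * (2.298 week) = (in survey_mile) 1130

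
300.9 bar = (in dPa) 3.009e+08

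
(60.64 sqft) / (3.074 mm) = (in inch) 7.215e+04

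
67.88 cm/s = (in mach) 0.001994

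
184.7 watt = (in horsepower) 0.2477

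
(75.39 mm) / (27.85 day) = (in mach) 9.201e-11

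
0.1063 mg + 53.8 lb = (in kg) 24.4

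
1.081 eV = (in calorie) 4.139e-20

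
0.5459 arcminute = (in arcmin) 0.5459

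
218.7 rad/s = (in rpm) 2088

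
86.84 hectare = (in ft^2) 9.347e+06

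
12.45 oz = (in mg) 3.53e+05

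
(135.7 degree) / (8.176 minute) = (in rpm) 0.0461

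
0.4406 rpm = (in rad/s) 0.04614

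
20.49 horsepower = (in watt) 1.528e+04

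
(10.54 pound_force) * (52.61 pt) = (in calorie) 0.208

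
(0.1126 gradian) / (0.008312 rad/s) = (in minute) 0.003547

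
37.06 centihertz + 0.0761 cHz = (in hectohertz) 0.003714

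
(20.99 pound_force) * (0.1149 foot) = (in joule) 3.27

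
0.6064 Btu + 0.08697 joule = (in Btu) 0.6065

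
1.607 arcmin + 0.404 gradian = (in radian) 0.006813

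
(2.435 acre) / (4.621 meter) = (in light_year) 2.254e-13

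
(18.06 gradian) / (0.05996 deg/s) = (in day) 0.003138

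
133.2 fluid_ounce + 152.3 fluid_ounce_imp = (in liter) 8.267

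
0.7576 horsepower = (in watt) 564.9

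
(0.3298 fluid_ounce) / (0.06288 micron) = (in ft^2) 1670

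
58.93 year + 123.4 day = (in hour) 5.192e+05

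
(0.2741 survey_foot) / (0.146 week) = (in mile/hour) 2.116e-06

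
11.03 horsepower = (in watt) 8225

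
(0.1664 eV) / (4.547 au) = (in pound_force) 8.811e-33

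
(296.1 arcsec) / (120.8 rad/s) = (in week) 1.965e-11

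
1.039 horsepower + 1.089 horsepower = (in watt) 1587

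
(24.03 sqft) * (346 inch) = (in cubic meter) 19.62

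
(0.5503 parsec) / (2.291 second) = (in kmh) 2.668e+16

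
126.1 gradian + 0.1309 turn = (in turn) 0.4461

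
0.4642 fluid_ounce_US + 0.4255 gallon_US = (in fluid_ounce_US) 54.93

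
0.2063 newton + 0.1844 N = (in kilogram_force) 0.03984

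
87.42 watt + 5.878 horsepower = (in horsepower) 5.995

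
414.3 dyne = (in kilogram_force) 0.0004225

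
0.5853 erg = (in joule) 5.853e-08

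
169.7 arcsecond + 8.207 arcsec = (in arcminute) 2.965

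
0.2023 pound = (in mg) 9.176e+04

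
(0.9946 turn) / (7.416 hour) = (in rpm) 0.002235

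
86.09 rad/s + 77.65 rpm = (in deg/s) 5398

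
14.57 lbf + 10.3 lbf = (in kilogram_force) 11.28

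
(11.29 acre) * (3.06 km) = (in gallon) 3.693e+10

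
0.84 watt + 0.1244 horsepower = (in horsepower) 0.1255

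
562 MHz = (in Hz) 5.62e+08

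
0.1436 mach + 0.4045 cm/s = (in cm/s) 4890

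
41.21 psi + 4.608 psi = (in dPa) 3.159e+06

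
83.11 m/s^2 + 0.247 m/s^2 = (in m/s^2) 83.36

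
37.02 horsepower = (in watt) 2.761e+04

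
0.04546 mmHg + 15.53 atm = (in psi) 228.2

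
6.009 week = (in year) 0.1152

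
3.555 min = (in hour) 0.05925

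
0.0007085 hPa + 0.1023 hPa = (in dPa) 103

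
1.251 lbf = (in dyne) 5.565e+05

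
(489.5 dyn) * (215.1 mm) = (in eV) 6.572e+15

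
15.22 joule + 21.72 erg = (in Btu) 0.01443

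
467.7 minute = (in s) 2.806e+04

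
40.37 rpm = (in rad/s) 4.228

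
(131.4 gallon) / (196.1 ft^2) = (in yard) 0.02986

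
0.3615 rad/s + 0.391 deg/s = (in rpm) 3.517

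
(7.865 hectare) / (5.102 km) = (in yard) 16.86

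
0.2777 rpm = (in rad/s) 0.02908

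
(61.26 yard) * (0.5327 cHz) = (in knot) 0.58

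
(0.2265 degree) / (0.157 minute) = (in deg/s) 0.02404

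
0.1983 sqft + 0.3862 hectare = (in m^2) 3862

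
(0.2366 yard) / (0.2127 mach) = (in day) 3.457e-08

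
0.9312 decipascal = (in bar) 9.312e-07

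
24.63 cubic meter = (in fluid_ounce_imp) 8.669e+05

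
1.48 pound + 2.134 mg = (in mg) 6.713e+05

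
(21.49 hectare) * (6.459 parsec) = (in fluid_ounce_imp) 1.507e+27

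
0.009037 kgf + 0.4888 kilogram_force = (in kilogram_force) 0.4978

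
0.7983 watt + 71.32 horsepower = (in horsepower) 71.32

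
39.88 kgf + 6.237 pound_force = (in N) 418.8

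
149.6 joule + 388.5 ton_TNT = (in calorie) 3.885e+11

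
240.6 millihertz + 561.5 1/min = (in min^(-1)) 575.9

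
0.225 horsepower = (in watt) 167.8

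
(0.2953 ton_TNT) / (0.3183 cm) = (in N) 3.882e+11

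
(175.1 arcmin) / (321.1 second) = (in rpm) 0.001515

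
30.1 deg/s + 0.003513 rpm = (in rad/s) 0.5257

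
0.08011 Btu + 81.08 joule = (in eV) 1.034e+21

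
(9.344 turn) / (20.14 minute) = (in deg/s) 2.784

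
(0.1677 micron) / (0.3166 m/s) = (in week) 8.758e-13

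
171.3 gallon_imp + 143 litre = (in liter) 921.7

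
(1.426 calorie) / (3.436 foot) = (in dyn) 5.697e+05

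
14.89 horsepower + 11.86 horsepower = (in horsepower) 26.75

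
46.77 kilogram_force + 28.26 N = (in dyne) 4.869e+07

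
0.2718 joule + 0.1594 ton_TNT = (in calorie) 1.594e+08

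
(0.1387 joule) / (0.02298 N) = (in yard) 6.601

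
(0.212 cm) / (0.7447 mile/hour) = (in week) 1.053e-08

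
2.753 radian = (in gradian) 175.3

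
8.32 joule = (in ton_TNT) 1.989e-09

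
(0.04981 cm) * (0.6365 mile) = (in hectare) 5.102e-05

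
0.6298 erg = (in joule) 6.298e-08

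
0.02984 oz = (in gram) 0.8459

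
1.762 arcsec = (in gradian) 0.0005438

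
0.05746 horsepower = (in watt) 42.85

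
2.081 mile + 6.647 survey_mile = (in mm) 1.405e+07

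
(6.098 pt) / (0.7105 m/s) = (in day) 3.504e-08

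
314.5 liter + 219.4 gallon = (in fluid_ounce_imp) 4.03e+04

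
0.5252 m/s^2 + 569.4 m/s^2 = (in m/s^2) 569.9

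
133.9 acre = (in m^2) 5.419e+05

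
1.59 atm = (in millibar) 1611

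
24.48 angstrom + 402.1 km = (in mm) 4.021e+08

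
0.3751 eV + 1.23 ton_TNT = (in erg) 5.146e+16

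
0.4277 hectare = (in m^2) 4277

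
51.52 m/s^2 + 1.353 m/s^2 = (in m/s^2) 52.87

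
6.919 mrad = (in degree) 0.3964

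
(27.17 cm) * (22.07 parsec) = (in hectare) 1.85e+13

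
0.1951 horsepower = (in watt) 145.5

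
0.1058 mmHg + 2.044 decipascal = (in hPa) 0.1431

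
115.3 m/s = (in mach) 0.3386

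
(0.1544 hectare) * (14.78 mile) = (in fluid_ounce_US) 1.242e+12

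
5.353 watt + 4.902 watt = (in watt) 10.25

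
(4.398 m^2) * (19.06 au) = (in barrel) 7.888e+13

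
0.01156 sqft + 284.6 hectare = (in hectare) 284.6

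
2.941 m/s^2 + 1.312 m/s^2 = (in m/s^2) 4.253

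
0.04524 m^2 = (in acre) 1.118e-05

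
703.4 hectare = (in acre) 1738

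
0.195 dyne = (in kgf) 1.988e-07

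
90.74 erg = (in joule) 9.074e-06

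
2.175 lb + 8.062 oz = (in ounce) 42.86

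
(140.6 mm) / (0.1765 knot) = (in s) 1.548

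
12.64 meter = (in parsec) 4.096e-16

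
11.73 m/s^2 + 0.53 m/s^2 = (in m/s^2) 12.26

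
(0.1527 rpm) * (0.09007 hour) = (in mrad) 5185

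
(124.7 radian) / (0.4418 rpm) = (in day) 0.0312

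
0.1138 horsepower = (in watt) 84.86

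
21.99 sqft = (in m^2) 2.043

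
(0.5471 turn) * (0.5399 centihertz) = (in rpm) 0.1772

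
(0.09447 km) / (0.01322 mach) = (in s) 20.99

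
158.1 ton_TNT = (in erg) 6.615e+18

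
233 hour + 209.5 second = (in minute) 1.398e+04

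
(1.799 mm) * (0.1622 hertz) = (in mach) 8.57e-07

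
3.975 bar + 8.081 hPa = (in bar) 3.983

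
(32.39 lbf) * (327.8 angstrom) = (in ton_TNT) 1.129e-15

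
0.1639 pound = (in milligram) 7.434e+04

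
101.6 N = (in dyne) 1.016e+07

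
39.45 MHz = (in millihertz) 3.945e+10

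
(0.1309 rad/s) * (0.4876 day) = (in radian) 5515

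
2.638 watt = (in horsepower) 0.003538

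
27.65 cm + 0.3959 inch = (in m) 0.2866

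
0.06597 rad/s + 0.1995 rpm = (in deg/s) 4.977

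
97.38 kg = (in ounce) 3435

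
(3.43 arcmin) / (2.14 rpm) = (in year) 1.412e-10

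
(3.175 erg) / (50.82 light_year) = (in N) 6.604e-25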